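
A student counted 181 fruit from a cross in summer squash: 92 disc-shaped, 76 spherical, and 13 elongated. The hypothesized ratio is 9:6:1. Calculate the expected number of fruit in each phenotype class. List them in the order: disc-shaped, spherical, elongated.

Under the 9:6:1 hypothesis (Σ ratio = 16, N = 181):
  disc-shaped: 181 × 9/16 = 101.8125
  spherical: 181 × 6/16 = 67.875
  elongated: 181 × 1/16 = 11.3125

101.8125, 67.875, 11.3125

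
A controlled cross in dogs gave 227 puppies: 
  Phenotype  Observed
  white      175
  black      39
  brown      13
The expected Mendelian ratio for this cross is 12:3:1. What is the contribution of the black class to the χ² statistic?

0.298

The 12:3:1 ratio has 16 parts, so with N = 227 the expected counts are:
  white: 227 × 12/16 = 170.25
  black: 227 × 3/16 = 42.5625
  brown: 227 × 1/16 = 14.1875
Contribution of black: (39 − 42.5625)² / 42.5625 = 0.2982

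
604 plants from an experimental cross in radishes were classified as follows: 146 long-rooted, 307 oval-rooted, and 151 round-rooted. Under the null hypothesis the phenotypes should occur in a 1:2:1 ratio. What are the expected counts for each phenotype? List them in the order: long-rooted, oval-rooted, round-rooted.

Total ratio parts = 4. Expected numbers out of 604:
  long-rooted: 604 × 1/4 = 151
  oval-rooted: 604 × 2/4 = 302
  round-rooted: 604 × 1/4 = 151

151, 302, 151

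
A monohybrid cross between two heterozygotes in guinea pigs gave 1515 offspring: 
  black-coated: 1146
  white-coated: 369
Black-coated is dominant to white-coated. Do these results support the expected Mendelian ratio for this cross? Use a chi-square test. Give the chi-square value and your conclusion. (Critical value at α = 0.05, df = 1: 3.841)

0.335; consistent

For a monohybrid cross between heterozygotes with complete dominance, the expected phenotypic ratio is 3:1.
The 3:1 ratio has 4 parts, so with N = 1515 the expected counts are:
  black-coated: 1515 × 3/4 = 1136.25
  white-coated: 1515 × 1/4 = 378.75
χ² = Σ (O − E)² / E
  black-coated: (1146 − 1136.25)² / 1136.25 = 0.0837
  white-coated: (369 − 378.75)² / 378.75 = 0.2510
χ² = 0.0837 + 0.2510 = 0.3347 ≈ 0.335
Degrees of freedom = 2 − 1 = 1; critical value at α = 0.05 is 3.841.
Since 0.335 < 3.841, we fail to reject the null hypothesis — the data are consistent with the 3:1 ratio.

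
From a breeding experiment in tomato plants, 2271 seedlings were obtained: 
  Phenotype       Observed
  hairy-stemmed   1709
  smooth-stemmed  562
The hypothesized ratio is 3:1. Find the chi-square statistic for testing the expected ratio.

0.078

Expected counts for N = 2271 under a 3:1 ratio (total parts = 4):
  hairy-stemmed: 2271 × 3/4 = 1703.25
  smooth-stemmed: 2271 × 1/4 = 567.75
χ² = Σ (O − E)² / E
  hairy-stemmed: (1709 − 1703.25)² / 1703.25 = 0.0194
  smooth-stemmed: (562 − 567.75)² / 567.75 = 0.0582
χ² = 0.0194 + 0.0582 = 0.0776 ≈ 0.078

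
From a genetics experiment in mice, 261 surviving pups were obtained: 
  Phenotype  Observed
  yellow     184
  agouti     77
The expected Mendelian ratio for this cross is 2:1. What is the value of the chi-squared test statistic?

Total ratio parts = 3. Expected numbers out of 261:
  yellow: 261 × 2/3 = 174
  agouti: 261 × 1/3 = 87
χ² = Σ (O − E)² / E
  yellow: (184 − 174)² / 174 = 0.5747
  agouti: (77 − 87)² / 87 = 1.1494
χ² = 0.5747 + 1.1494 = 1.7241 ≈ 1.724

1.724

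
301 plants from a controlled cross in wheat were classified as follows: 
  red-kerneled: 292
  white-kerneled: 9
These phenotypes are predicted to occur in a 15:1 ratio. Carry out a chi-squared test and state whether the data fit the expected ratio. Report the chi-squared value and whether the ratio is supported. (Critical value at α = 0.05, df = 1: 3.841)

5.459; not consistent

Total ratio parts = 16. Expected numbers out of 301:
  red-kerneled: 301 × 15/16 = 282.1875
  white-kerneled: 301 × 1/16 = 18.8125
χ² = Σ (O − E)² / E
  red-kerneled: (292 − 282.1875)² / 282.1875 = 0.3412
  white-kerneled: (9 − 18.8125)² / 18.8125 = 5.1181
χ² = 0.3412 + 5.1181 = 5.4593 ≈ 5.459
Degrees of freedom = 2 − 1 = 1; critical value at α = 0.05 is 3.841.
Since 5.459 > 3.841, we reject the null hypothesis — the data do not fit the 15:1 ratio.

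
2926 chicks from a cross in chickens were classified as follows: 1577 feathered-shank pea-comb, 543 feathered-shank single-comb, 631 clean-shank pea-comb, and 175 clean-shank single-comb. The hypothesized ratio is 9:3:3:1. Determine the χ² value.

The 9:3:3:1 ratio has 16 parts, so with N = 2926 the expected counts are:
  feathered-shank pea-comb: 2926 × 9/16 = 1645.875
  feathered-shank single-comb: 2926 × 3/16 = 548.625
  clean-shank pea-comb: 2926 × 3/16 = 548.625
  clean-shank single-comb: 2926 × 1/16 = 182.875
χ² = Σ (O − E)² / E
  feathered-shank pea-comb: (1577 − 1645.875)² / 1645.875 = 2.8822
  feathered-shank single-comb: (543 − 548.625)² / 548.625 = 0.0577
  clean-shank pea-comb: (631 − 548.625)² / 548.625 = 12.3684
  clean-shank single-comb: (175 − 182.875)² / 182.875 = 0.3391
χ² = 2.8822 + 0.0577 + 12.3684 + 0.3391 = 15.6474 ≈ 15.647

15.647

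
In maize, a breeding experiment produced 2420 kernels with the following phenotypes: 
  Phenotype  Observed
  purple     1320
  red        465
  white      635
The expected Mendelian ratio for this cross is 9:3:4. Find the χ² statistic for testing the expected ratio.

3.017

The 9:3:4 ratio has 16 parts, so with N = 2420 the expected counts are:
  purple: 2420 × 9/16 = 1361.25
  red: 2420 × 3/16 = 453.75
  white: 2420 × 4/16 = 605
χ² = Σ (O − E)² / E
  purple: (1320 − 1361.25)² / 1361.25 = 1.2500
  red: (465 − 453.75)² / 453.75 = 0.2789
  white: (635 − 605)² / 605 = 1.4876
χ² = 1.2500 + 0.2789 + 1.4876 = 3.0165 ≈ 3.017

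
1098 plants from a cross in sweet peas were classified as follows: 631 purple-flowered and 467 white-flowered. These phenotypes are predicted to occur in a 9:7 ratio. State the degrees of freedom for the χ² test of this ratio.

A goodness-of-fit test with 2 phenotype classes has df = 2 − 1 = 1.

1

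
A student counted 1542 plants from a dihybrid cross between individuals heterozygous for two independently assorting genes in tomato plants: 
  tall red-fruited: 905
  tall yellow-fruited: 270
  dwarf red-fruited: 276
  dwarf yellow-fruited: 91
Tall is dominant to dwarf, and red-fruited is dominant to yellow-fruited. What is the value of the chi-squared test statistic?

3.793

A dihybrid F₂ with independent assortment and complete dominance at both loci gives a 9:3:3:1 phenotypic ratio.
Under the 9:3:3:1 hypothesis (Σ ratio = 16, N = 1542):
  tall red-fruited: 1542 × 9/16 = 867.375
  tall yellow-fruited: 1542 × 3/16 = 289.125
  dwarf red-fruited: 1542 × 3/16 = 289.125
  dwarf yellow-fruited: 1542 × 1/16 = 96.375
χ² = Σ (O − E)² / E
  tall red-fruited: (905 − 867.375)² / 867.375 = 1.6321
  tall yellow-fruited: (270 − 289.125)² / 289.125 = 1.2651
  dwarf red-fruited: (276 − 289.125)² / 289.125 = 0.5958
  dwarf yellow-fruited: (91 − 96.375)² / 96.375 = 0.2998
χ² = 1.6321 + 1.2651 + 0.5958 + 0.2998 = 3.7928 ≈ 3.793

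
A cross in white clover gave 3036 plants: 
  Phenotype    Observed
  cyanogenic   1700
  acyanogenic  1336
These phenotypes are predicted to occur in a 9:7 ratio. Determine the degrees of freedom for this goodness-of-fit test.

A goodness-of-fit test with 2 phenotype classes has df = 2 − 1 = 1.

1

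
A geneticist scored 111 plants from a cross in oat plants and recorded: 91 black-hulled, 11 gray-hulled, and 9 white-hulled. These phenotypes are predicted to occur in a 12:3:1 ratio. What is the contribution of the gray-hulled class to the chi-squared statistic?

4.626

Total ratio parts = 16. Expected numbers out of 111:
  black-hulled: 111 × 12/16 = 83.25
  gray-hulled: 111 × 3/16 = 20.8125
  white-hulled: 111 × 1/16 = 6.9375
Contribution of gray-hulled: (11 − 20.8125)² / 20.8125 = 4.6263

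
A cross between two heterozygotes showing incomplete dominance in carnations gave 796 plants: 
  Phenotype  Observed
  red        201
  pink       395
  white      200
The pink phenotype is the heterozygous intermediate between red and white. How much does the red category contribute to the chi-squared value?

With incomplete dominance, a heterozygote × heterozygote cross gives a 1:2:1 phenotypic ratio.
Total ratio parts = 4. Expected numbers out of 796:
  red: 796 × 1/4 = 199
  pink: 796 × 2/4 = 398
  white: 796 × 1/4 = 199
Contribution of red: (201 − 199)² / 199 = 0.0201

0.020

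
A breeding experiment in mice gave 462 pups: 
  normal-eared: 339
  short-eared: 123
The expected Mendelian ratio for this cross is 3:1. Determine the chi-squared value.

0.649

Expected counts for N = 462 under a 3:1 ratio (total parts = 4):
  normal-eared: 462 × 3/4 = 346.5
  short-eared: 462 × 1/4 = 115.5
χ² = Σ (O − E)² / E
  normal-eared: (339 − 346.5)² / 346.5 = 0.1623
  short-eared: (123 − 115.5)² / 115.5 = 0.4870
χ² = 0.1623 + 0.4870 = 0.6493 ≈ 0.649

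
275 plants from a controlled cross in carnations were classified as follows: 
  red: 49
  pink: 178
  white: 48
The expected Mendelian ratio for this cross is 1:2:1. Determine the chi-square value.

Expected counts for N = 275 under a 1:2:1 ratio (total parts = 4):
  red: 275 × 1/4 = 68.75
  pink: 275 × 2/4 = 137.5
  white: 275 × 1/4 = 68.75
χ² = Σ (O − E)² / E
  red: (49 − 68.75)² / 68.75 = 5.6736
  pink: (178 − 137.5)² / 137.5 = 11.9291
  white: (48 − 68.75)² / 68.75 = 6.2627
χ² = 5.6736 + 11.9291 + 6.2627 = 23.8654 ≈ 23.865

23.865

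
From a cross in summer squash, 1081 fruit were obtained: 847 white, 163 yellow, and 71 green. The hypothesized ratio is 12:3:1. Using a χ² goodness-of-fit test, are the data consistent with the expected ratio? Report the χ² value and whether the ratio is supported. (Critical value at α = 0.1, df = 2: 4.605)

9.567; not consistent

Total ratio parts = 16. Expected numbers out of 1081:
  white: 1081 × 12/16 = 810.75
  yellow: 1081 × 3/16 = 202.6875
  green: 1081 × 1/16 = 67.5625
χ² = Σ (O − E)² / E
  white: (847 − 810.75)² / 810.75 = 1.6208
  yellow: (163 − 202.6875)² / 202.6875 = 7.7711
  green: (71 − 67.5625)² / 67.5625 = 0.1749
χ² = 1.6208 + 7.7711 + 0.1749 = 9.5668 ≈ 9.567
Degrees of freedom = 3 − 1 = 2; critical value at α = 0.1 is 4.605.
Since 9.567 > 4.605, we reject the null hypothesis — the data do not fit the 12:3:1 ratio.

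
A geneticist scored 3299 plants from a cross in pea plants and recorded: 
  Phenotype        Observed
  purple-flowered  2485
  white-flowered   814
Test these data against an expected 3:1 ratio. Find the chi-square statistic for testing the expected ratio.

Total ratio parts = 4. Expected numbers out of 3299:
  purple-flowered: 3299 × 3/4 = 2474.25
  white-flowered: 3299 × 1/4 = 824.75
χ² = Σ (O − E)² / E
  purple-flowered: (2485 − 2474.25)² / 2474.25 = 0.0467
  white-flowered: (814 − 824.75)² / 824.75 = 0.1401
χ² = 0.0467 + 0.1401 = 0.1868 ≈ 0.187

0.187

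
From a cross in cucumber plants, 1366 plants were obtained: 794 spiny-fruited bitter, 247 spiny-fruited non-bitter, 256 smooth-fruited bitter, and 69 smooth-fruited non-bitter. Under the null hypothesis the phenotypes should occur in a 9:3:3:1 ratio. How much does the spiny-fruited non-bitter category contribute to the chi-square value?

Total ratio parts = 16. Expected numbers out of 1366:
  spiny-fruited bitter: 1366 × 9/16 = 768.375
  spiny-fruited non-bitter: 1366 × 3/16 = 256.125
  smooth-fruited bitter: 1366 × 3/16 = 256.125
  smooth-fruited non-bitter: 1366 × 1/16 = 85.375
Contribution of spiny-fruited non-bitter: (247 − 256.125)² / 256.125 = 0.3251

0.325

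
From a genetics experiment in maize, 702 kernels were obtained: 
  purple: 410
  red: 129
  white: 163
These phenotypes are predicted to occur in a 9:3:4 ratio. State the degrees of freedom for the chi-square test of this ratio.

2

A goodness-of-fit test with 3 phenotype classes has df = 3 − 1 = 2.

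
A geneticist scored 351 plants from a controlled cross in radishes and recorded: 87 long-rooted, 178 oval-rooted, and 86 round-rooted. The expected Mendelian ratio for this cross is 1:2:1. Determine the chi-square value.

Expected counts for N = 351 under a 1:2:1 ratio (total parts = 4):
  long-rooted: 351 × 1/4 = 87.75
  oval-rooted: 351 × 2/4 = 175.5
  round-rooted: 351 × 1/4 = 87.75
χ² = Σ (O − E)² / E
  long-rooted: (87 − 87.75)² / 87.75 = 0.0064
  oval-rooted: (178 − 175.5)² / 175.5 = 0.0356
  round-rooted: (86 − 87.75)² / 87.75 = 0.0349
χ² = 0.0064 + 0.0356 + 0.0349 = 0.0769 ≈ 0.077

0.077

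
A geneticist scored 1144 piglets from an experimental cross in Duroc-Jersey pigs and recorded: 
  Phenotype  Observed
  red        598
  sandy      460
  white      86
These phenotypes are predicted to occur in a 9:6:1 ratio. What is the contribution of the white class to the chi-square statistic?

The 9:6:1 ratio has 16 parts, so with N = 1144 the expected counts are:
  red: 1144 × 9/16 = 643.5
  sandy: 1144 × 6/16 = 429
  white: 1144 × 1/16 = 71.5
Contribution of white: (86 − 71.5)² / 71.5 = 2.9406

2.941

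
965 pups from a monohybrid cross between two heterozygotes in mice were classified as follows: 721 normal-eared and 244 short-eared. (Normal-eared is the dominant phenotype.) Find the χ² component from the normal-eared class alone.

For a monohybrid cross between heterozygotes with complete dominance, the expected phenotypic ratio is 3:1.
Expected counts for N = 965 under a 3:1 ratio (total parts = 4):
  normal-eared: 965 × 3/4 = 723.75
  short-eared: 965 × 1/4 = 241.25
Contribution of normal-eared: (721 − 723.75)² / 723.75 = 0.0104

0.010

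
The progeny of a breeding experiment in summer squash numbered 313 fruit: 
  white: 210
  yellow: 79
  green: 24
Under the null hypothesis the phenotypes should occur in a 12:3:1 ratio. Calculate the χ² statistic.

Expected counts for N = 313 under a 12:3:1 ratio (total parts = 16):
  white: 313 × 12/16 = 234.75
  yellow: 313 × 3/16 = 58.6875
  green: 313 × 1/16 = 19.5625
χ² = Σ (O − E)² / E
  white: (210 − 234.75)² / 234.75 = 2.6094
  yellow: (79 − 58.6875)² / 58.6875 = 7.0304
  green: (24 − 19.5625)² / 19.5625 = 1.0066
χ² = 2.6094 + 7.0304 + 1.0066 = 10.6464 ≈ 10.646

10.646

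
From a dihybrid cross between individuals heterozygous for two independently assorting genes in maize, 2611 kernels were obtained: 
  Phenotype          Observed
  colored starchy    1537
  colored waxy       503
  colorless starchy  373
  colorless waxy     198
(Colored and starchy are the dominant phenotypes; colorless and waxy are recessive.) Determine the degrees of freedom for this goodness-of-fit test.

A dihybrid F₂ with independent assortment and complete dominance at both loci gives a 9:3:3:1 phenotypic ratio.
A goodness-of-fit test with 4 phenotype classes has df = 4 − 1 = 3.

3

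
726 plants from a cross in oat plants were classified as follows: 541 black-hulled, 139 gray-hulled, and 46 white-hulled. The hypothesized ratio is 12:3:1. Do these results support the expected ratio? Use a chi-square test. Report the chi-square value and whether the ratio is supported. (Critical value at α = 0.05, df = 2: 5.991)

0.092; consistent

Under the 12:3:1 hypothesis (Σ ratio = 16, N = 726):
  black-hulled: 726 × 12/16 = 544.5
  gray-hulled: 726 × 3/16 = 136.125
  white-hulled: 726 × 1/16 = 45.375
χ² = Σ (O − E)² / E
  black-hulled: (541 − 544.5)² / 544.5 = 0.0225
  gray-hulled: (139 − 136.125)² / 136.125 = 0.0607
  white-hulled: (46 − 45.375)² / 45.375 = 0.0086
χ² = 0.0225 + 0.0607 + 0.0086 = 0.0918 ≈ 0.092
Degrees of freedom = 3 − 1 = 2; critical value at α = 0.05 is 5.991.
Since 0.092 < 5.991, we fail to reject the null hypothesis — the data are consistent with the 12:3:1 ratio.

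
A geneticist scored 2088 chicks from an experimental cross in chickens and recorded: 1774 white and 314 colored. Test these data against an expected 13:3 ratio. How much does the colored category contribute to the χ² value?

The 13:3 ratio has 16 parts, so with N = 2088 the expected counts are:
  white: 2088 × 13/16 = 1696.5
  colored: 2088 × 3/16 = 391.5
Contribution of colored: (314 − 391.5)² / 391.5 = 15.3416

15.342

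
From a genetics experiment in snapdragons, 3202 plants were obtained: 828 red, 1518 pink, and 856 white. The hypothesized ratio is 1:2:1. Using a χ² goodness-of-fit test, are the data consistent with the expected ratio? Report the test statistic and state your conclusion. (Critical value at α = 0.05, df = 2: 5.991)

The 1:2:1 ratio has 4 parts, so with N = 3202 the expected counts are:
  red: 3202 × 1/4 = 800.5
  pink: 3202 × 2/4 = 1601
  white: 3202 × 1/4 = 800.5
χ² = Σ (O − E)² / E
  red: (828 − 800.5)² / 800.5 = 0.9447
  pink: (1518 − 1601)² / 1601 = 4.3029
  white: (856 − 800.5)² / 800.5 = 3.8479
χ² = 0.9447 + 4.3029 + 3.8479 = 9.0955 ≈ 9.096
Degrees of freedom = 3 − 1 = 2; critical value at α = 0.05 is 5.991.
Since 9.096 > 5.991, we reject the null hypothesis — the data do not fit the 1:2:1 ratio.

9.096; not consistent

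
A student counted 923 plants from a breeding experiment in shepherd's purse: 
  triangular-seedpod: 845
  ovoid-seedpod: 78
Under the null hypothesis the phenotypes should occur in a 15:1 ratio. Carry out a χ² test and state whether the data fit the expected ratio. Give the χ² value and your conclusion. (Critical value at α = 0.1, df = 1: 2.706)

7.629; not consistent

Expected counts for N = 923 under a 15:1 ratio (total parts = 16):
  triangular-seedpod: 923 × 15/16 = 865.3125
  ovoid-seedpod: 923 × 1/16 = 57.6875
χ² = Σ (O − E)² / E
  triangular-seedpod: (845 − 865.3125)² / 865.3125 = 0.4768
  ovoid-seedpod: (78 − 57.6875)² / 57.6875 = 7.1523
χ² = 0.4768 + 7.1523 = 7.6291 ≈ 7.629
Degrees of freedom = 2 − 1 = 1; critical value at α = 0.1 is 2.706.
Since 7.629 > 2.706, we reject the null hypothesis — the data do not fit the 15:1 ratio.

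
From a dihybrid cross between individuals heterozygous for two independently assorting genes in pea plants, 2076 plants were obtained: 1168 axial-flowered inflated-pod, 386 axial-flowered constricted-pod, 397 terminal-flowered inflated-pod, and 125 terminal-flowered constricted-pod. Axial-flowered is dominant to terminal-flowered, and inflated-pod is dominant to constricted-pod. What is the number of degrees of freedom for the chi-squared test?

A dihybrid F₂ with independent assortment and complete dominance at both loci gives a 9:3:3:1 phenotypic ratio.
A goodness-of-fit test with 4 phenotype classes has df = 4 − 1 = 3.

3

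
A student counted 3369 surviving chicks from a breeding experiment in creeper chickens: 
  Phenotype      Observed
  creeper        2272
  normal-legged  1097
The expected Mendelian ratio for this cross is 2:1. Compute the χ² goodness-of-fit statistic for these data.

0.903

Expected counts for N = 3369 under a 2:1 ratio (total parts = 3):
  creeper: 3369 × 2/3 = 2246
  normal-legged: 3369 × 1/3 = 1123
χ² = Σ (O − E)² / E
  creeper: (2272 − 2246)² / 2246 = 0.3010
  normal-legged: (1097 − 1123)² / 1123 = 0.6020
χ² = 0.3010 + 0.6020 = 0.903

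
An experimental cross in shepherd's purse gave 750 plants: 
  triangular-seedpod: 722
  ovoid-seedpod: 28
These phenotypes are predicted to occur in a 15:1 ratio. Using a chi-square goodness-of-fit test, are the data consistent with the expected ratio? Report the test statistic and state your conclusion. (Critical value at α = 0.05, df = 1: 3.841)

8.107; not consistent

The 15:1 ratio has 16 parts, so with N = 750 the expected counts are:
  triangular-seedpod: 750 × 15/16 = 703.125
  ovoid-seedpod: 750 × 1/16 = 46.875
χ² = Σ (O − E)² / E
  triangular-seedpod: (722 − 703.125)² / 703.125 = 0.5067
  ovoid-seedpod: (28 − 46.875)² / 46.875 = 7.6003
χ² = 0.5067 + 7.6003 = 8.107
Degrees of freedom = 2 − 1 = 1; critical value at α = 0.05 is 3.841.
Since 8.107 > 3.841, we reject the null hypothesis — the data do not fit the 15:1 ratio.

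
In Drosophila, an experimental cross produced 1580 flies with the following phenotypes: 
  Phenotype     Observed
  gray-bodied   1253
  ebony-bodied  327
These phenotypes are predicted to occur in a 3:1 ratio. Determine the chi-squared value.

15.608

Total ratio parts = 4. Expected numbers out of 1580:
  gray-bodied: 1580 × 3/4 = 1185
  ebony-bodied: 1580 × 1/4 = 395
χ² = Σ (O − E)² / E
  gray-bodied: (1253 − 1185)² / 1185 = 3.9021
  ebony-bodied: (327 − 395)² / 395 = 11.7063
χ² = 3.9021 + 11.7063 = 15.6084 ≈ 15.608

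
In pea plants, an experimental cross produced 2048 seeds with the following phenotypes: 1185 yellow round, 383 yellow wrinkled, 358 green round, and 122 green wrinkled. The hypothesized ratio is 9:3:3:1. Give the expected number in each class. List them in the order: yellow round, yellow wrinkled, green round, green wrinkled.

Expected counts for N = 2048 under a 9:3:3:1 ratio (total parts = 16):
  yellow round: 2048 × 9/16 = 1152
  yellow wrinkled: 2048 × 3/16 = 384
  green round: 2048 × 3/16 = 384
  green wrinkled: 2048 × 1/16 = 128

1152, 384, 384, 128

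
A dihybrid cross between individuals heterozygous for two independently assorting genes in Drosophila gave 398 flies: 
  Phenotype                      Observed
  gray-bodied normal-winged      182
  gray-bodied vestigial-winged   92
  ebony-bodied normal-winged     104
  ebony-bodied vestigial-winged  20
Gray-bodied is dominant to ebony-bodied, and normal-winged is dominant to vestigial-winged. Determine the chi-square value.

24.396

A dihybrid F₂ with independent assortment and complete dominance at both loci gives a 9:3:3:1 phenotypic ratio.
The 9:3:3:1 ratio has 16 parts, so with N = 398 the expected counts are:
  gray-bodied normal-winged: 398 × 9/16 = 223.875
  gray-bodied vestigial-winged: 398 × 3/16 = 74.625
  ebony-bodied normal-winged: 398 × 3/16 = 74.625
  ebony-bodied vestigial-winged: 398 × 1/16 = 24.875
χ² = Σ (O − E)² / E
  gray-bodied normal-winged: (182 − 223.875)² / 223.875 = 7.8326
  gray-bodied vestigial-winged: (92 − 74.625)² / 74.625 = 4.0454
  ebony-bodied normal-winged: (104 − 74.625)² / 74.625 = 11.5630
  ebony-bodied vestigial-winged: (20 − 24.875)² / 24.875 = 0.9554
χ² = 7.8326 + 4.0454 + 11.5630 + 0.9554 = 24.3964 ≈ 24.396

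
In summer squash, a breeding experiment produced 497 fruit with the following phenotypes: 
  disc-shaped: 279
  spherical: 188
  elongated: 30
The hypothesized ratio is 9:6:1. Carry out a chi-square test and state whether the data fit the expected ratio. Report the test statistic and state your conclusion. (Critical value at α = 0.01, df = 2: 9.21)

0.052; consistent

The 9:6:1 ratio has 16 parts, so with N = 497 the expected counts are:
  disc-shaped: 497 × 9/16 = 279.5625
  spherical: 497 × 6/16 = 186.375
  elongated: 497 × 1/16 = 31.0625
χ² = Σ (O − E)² / E
  disc-shaped: (279 − 279.5625)² / 279.5625 = 0.0011
  spherical: (188 − 186.375)² / 186.375 = 0.0142
  elongated: (30 − 31.0625)² / 31.0625 = 0.0363
χ² = 0.0011 + 0.0142 + 0.0363 = 0.0516 ≈ 0.052
Degrees of freedom = 3 − 1 = 2; critical value at α = 0.01 is 9.21.
Since 0.052 < 9.21, we fail to reject the null hypothesis — the data are consistent with the 9:6:1 ratio.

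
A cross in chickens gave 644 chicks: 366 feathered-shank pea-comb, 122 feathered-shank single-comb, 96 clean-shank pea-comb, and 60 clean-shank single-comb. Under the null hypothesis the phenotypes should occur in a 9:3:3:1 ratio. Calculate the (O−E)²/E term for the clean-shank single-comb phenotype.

9.691

Under the 9:3:3:1 hypothesis (Σ ratio = 16, N = 644):
  feathered-shank pea-comb: 644 × 9/16 = 362.25
  feathered-shank single-comb: 644 × 3/16 = 120.75
  clean-shank pea-comb: 644 × 3/16 = 120.75
  clean-shank single-comb: 644 × 1/16 = 40.25
Contribution of clean-shank single-comb: (60 − 40.25)² / 40.25 = 9.6910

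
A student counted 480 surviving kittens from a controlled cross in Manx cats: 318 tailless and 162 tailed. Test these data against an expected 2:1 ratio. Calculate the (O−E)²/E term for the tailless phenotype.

0.013

The 2:1 ratio has 3 parts, so with N = 480 the expected counts are:
  tailless: 480 × 2/3 = 320
  tailed: 480 × 1/3 = 160
Contribution of tailless: (318 − 320)² / 320 = 0.0125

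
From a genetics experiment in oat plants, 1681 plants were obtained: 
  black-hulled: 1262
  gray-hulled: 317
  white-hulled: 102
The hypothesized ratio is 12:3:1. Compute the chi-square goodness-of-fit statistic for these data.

0.101

Expected counts for N = 1681 under a 12:3:1 ratio (total parts = 16):
  black-hulled: 1681 × 12/16 = 1260.75
  gray-hulled: 1681 × 3/16 = 315.1875
  white-hulled: 1681 × 1/16 = 105.0625
χ² = Σ (O − E)² / E
  black-hulled: (1262 − 1260.75)² / 1260.75 = 0.0012
  gray-hulled: (317 − 315.1875)² / 315.1875 = 0.0104
  white-hulled: (102 − 105.0625)² / 105.0625 = 0.0893
χ² = 0.0012 + 0.0104 + 0.0893 = 0.1009 ≈ 0.101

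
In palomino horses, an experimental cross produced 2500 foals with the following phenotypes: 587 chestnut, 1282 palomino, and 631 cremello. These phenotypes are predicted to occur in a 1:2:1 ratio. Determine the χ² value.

The 1:2:1 ratio has 4 parts, so with N = 2500 the expected counts are:
  chestnut: 2500 × 1/4 = 625
  palomino: 2500 × 2/4 = 1250
  cremello: 2500 × 1/4 = 625
χ² = Σ (O − E)² / E
  chestnut: (587 − 625)² / 625 = 2.3104
  palomino: (1282 − 1250)² / 1250 = 0.8192
  cremello: (631 − 625)² / 625 = 0.0576
χ² = 2.3104 + 0.8192 + 0.0576 = 3.1872 ≈ 3.187

3.187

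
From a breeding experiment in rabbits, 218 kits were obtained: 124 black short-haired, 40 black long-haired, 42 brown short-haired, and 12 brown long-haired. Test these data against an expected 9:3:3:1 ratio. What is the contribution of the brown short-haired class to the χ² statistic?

0.031

Under the 9:3:3:1 hypothesis (Σ ratio = 16, N = 218):
  black short-haired: 218 × 9/16 = 122.625
  black long-haired: 218 × 3/16 = 40.875
  brown short-haired: 218 × 3/16 = 40.875
  brown long-haired: 218 × 1/16 = 13.625
Contribution of brown short-haired: (42 − 40.875)² / 40.875 = 0.0310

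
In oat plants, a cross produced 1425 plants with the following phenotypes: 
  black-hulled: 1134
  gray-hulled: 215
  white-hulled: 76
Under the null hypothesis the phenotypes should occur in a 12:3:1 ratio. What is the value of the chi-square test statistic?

The 12:3:1 ratio has 16 parts, so with N = 1425 the expected counts are:
  black-hulled: 1425 × 12/16 = 1068.75
  gray-hulled: 1425 × 3/16 = 267.1875
  white-hulled: 1425 × 1/16 = 89.0625
χ² = Σ (O − E)² / E
  black-hulled: (1134 − 1068.75)² / 1068.75 = 3.9837
  gray-hulled: (215 − 267.1875)² / 267.1875 = 10.1933
  white-hulled: (76 − 89.0625)² / 89.0625 = 1.9158
χ² = 3.9837 + 10.1933 + 1.9158 = 16.0928 ≈ 16.093

16.093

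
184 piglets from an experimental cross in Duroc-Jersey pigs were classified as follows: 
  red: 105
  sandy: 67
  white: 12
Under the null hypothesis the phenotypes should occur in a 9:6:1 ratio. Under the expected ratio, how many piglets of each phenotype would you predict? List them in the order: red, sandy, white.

Total ratio parts = 16. Expected numbers out of 184:
  red: 184 × 9/16 = 103.5
  sandy: 184 × 6/16 = 69
  white: 184 × 1/16 = 11.5

103.5, 69, 11.5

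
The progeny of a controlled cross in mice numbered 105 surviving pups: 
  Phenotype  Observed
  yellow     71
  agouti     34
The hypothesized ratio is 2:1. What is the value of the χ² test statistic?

0.043

The 2:1 ratio has 3 parts, so with N = 105 the expected counts are:
  yellow: 105 × 2/3 = 70
  agouti: 105 × 1/3 = 35
χ² = Σ (O − E)² / E
  yellow: (71 − 70)² / 70 = 0.0143
  agouti: (34 − 35)² / 35 = 0.0286
χ² = 0.0143 + 0.0286 = 0.0429 ≈ 0.043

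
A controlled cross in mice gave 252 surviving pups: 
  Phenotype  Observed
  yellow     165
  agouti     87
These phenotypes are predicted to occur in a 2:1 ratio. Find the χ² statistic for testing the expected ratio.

Under the 2:1 hypothesis (Σ ratio = 3, N = 252):
  yellow: 252 × 2/3 = 168
  agouti: 252 × 1/3 = 84
χ² = Σ (O − E)² / E
  yellow: (165 − 168)² / 168 = 0.0536
  agouti: (87 − 84)² / 84 = 0.1071
χ² = 0.0536 + 0.1071 = 0.1607 ≈ 0.161

0.161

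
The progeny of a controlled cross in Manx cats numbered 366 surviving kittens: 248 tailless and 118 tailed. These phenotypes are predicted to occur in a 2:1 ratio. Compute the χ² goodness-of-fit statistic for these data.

0.197

The 2:1 ratio has 3 parts, so with N = 366 the expected counts are:
  tailless: 366 × 2/3 = 244
  tailed: 366 × 1/3 = 122
χ² = Σ (O − E)² / E
  tailless: (248 − 244)² / 244 = 0.0656
  tailed: (118 − 122)² / 122 = 0.1311
χ² = 0.0656 + 0.1311 = 0.1967 ≈ 0.197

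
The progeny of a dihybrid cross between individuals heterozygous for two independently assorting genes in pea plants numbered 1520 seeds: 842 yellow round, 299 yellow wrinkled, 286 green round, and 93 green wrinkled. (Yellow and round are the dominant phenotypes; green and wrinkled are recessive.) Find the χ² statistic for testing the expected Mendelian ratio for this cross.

0.931

A dihybrid F₂ with independent assortment and complete dominance at both loci gives a 9:3:3:1 phenotypic ratio.
The 9:3:3:1 ratio has 16 parts, so with N = 1520 the expected counts are:
  yellow round: 1520 × 9/16 = 855
  yellow wrinkled: 1520 × 3/16 = 285
  green round: 1520 × 3/16 = 285
  green wrinkled: 1520 × 1/16 = 95
χ² = Σ (O − E)² / E
  yellow round: (842 − 855)² / 855 = 0.1977
  yellow wrinkled: (299 − 285)² / 285 = 0.6877
  green round: (286 − 285)² / 285 = 0.0035
  green wrinkled: (93 − 95)² / 95 = 0.0421
χ² = 0.1977 + 0.6877 + 0.0035 + 0.0421 = 0.931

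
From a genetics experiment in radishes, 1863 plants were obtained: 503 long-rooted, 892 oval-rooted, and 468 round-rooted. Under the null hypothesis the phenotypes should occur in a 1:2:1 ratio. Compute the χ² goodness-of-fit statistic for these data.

4.665

Total ratio parts = 4. Expected numbers out of 1863:
  long-rooted: 1863 × 1/4 = 465.75
  oval-rooted: 1863 × 2/4 = 931.5
  round-rooted: 1863 × 1/4 = 465.75
χ² = Σ (O − E)² / E
  long-rooted: (503 − 465.75)² / 465.75 = 2.9792
  oval-rooted: (892 − 931.5)² / 931.5 = 1.6750
  round-rooted: (468 − 465.75)² / 465.75 = 0.0109
χ² = 2.9792 + 1.6750 + 0.0109 = 4.6651 ≈ 4.665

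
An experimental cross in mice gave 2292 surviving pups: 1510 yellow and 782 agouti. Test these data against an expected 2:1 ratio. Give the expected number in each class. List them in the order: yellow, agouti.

Under the 2:1 hypothesis (Σ ratio = 3, N = 2292):
  yellow: 2292 × 2/3 = 1528
  agouti: 2292 × 1/3 = 764

1528, 764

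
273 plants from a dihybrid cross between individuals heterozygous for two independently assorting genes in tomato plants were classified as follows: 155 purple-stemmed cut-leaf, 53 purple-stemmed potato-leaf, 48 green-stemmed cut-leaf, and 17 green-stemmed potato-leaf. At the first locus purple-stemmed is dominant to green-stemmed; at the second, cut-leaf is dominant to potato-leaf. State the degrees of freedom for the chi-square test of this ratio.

3

A dihybrid F₂ with independent assortment and complete dominance at both loci gives a 9:3:3:1 phenotypic ratio.
A goodness-of-fit test with 4 phenotype classes has df = 4 − 1 = 3.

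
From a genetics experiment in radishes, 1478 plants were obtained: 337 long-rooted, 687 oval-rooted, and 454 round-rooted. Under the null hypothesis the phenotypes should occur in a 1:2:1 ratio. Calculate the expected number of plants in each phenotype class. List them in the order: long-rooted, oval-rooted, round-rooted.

The 1:2:1 ratio has 4 parts, so with N = 1478 the expected counts are:
  long-rooted: 1478 × 1/4 = 369.5
  oval-rooted: 1478 × 2/4 = 739
  round-rooted: 1478 × 1/4 = 369.5

369.5, 739, 369.5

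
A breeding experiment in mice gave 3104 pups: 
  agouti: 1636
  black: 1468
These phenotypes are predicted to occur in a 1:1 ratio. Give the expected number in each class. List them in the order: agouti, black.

1552, 1552

Under the 1:1 hypothesis (Σ ratio = 2, N = 3104):
  agouti: 3104 × 1/2 = 1552
  black: 3104 × 1/2 = 1552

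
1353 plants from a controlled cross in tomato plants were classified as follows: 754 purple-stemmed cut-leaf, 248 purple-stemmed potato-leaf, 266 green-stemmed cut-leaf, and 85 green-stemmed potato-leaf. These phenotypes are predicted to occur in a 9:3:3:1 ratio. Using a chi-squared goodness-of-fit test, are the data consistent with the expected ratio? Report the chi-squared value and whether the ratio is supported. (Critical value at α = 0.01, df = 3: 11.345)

0.793; consistent

Total ratio parts = 16. Expected numbers out of 1353:
  purple-stemmed cut-leaf: 1353 × 9/16 = 761.0625
  purple-stemmed potato-leaf: 1353 × 3/16 = 253.6875
  green-stemmed cut-leaf: 1353 × 3/16 = 253.6875
  green-stemmed potato-leaf: 1353 × 1/16 = 84.5625
χ² = Σ (O − E)² / E
  purple-stemmed cut-leaf: (754 − 761.0625)² / 761.0625 = 0.0655
  purple-stemmed potato-leaf: (248 − 253.6875)² / 253.6875 = 0.1275
  green-stemmed cut-leaf: (266 − 253.6875)² / 253.6875 = 0.5976
  green-stemmed potato-leaf: (85 − 84.5625)² / 84.5625 = 0.0023
χ² = 0.0655 + 0.1275 + 0.5976 + 0.0023 = 0.7929 ≈ 0.793
Degrees of freedom = 4 − 1 = 3; critical value at α = 0.01 is 11.345.
Since 0.793 < 11.345, we fail to reject the null hypothesis — the data are consistent with the 9:3:3:1 ratio.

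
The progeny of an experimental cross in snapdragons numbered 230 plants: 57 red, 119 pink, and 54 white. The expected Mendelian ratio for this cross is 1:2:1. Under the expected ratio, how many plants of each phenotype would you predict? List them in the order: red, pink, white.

Total ratio parts = 4. Expected numbers out of 230:
  red: 230 × 1/4 = 57.5
  pink: 230 × 2/4 = 115
  white: 230 × 1/4 = 57.5

57.5, 115, 57.5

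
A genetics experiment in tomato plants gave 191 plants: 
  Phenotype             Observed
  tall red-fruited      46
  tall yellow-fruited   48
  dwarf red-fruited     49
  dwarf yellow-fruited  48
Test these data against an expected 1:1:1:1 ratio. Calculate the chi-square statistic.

Expected counts for N = 191 under a 1:1:1:1 ratio (total parts = 4):
  tall red-fruited: 191 × 1/4 = 47.75
  tall yellow-fruited: 191 × 1/4 = 47.75
  dwarf red-fruited: 191 × 1/4 = 47.75
  dwarf yellow-fruited: 191 × 1/4 = 47.75
χ² = Σ (O − E)² / E
  tall red-fruited: (46 − 47.75)² / 47.75 = 0.0641
  tall yellow-fruited: (48 − 47.75)² / 47.75 = 0.0013
  dwarf red-fruited: (49 − 47.75)² / 47.75 = 0.0327
  dwarf yellow-fruited: (48 − 47.75)² / 47.75 = 0.0013
χ² = 0.0641 + 0.0013 + 0.0327 + 0.0013 = 0.0994 ≈ 0.099

0.099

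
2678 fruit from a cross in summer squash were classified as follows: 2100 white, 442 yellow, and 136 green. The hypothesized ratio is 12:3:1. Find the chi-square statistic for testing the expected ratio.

Total ratio parts = 16. Expected numbers out of 2678:
  white: 2678 × 12/16 = 2008.5
  yellow: 2678 × 3/16 = 502.125
  green: 2678 × 1/16 = 167.375
χ² = Σ (O − E)² / E
  white: (2100 − 2008.5)² / 2008.5 = 4.1684
  yellow: (442 − 502.125)² / 502.125 = 7.1994
  green: (136 − 167.375)² / 167.375 = 5.8813
χ² = 4.1684 + 7.1994 + 5.8813 = 17.2491 ≈ 17.249

17.249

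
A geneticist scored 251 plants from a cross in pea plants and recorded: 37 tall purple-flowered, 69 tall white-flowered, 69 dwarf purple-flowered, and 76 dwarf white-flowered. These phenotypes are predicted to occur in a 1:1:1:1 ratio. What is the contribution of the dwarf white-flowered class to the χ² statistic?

2.798

Expected counts for N = 251 under a 1:1:1:1 ratio (total parts = 4):
  tall purple-flowered: 251 × 1/4 = 62.75
  tall white-flowered: 251 × 1/4 = 62.75
  dwarf purple-flowered: 251 × 1/4 = 62.75
  dwarf white-flowered: 251 × 1/4 = 62.75
Contribution of dwarf white-flowered: (76 − 62.75)² / 62.75 = 2.7978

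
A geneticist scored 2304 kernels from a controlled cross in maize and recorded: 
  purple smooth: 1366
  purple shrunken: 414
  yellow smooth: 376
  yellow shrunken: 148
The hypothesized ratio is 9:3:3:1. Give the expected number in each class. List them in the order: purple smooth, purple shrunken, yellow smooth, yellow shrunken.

Under the 9:3:3:1 hypothesis (Σ ratio = 16, N = 2304):
  purple smooth: 2304 × 9/16 = 1296
  purple shrunken: 2304 × 3/16 = 432
  yellow smooth: 2304 × 3/16 = 432
  yellow shrunken: 2304 × 1/16 = 144

1296, 432, 432, 144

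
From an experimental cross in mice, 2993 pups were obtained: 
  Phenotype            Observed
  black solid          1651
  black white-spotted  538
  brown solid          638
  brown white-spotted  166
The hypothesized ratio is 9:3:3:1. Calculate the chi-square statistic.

14.473

Total ratio parts = 16. Expected numbers out of 2993:
  black solid: 2993 × 9/16 = 1683.5625
  black white-spotted: 2993 × 3/16 = 561.1875
  brown solid: 2993 × 3/16 = 561.1875
  brown white-spotted: 2993 × 1/16 = 187.0625
χ² = Σ (O − E)² / E
  black solid: (1651 − 1683.5625)² / 1683.5625 = 0.6298
  black white-spotted: (538 − 561.1875)² / 561.1875 = 0.9581
  brown solid: (638 − 561.1875)² / 561.1875 = 10.5137
  brown white-spotted: (166 − 187.0625)² / 187.0625 = 2.3716
χ² = 0.6298 + 0.9581 + 10.5137 + 2.3716 = 14.4732 ≈ 14.473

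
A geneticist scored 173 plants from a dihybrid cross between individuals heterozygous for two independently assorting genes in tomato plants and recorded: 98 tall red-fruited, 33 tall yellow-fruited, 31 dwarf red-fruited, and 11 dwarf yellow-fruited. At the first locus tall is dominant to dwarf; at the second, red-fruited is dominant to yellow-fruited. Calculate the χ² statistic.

0.082

A dihybrid F₂ with independent assortment and complete dominance at both loci gives a 9:3:3:1 phenotypic ratio.
Total ratio parts = 16. Expected numbers out of 173:
  tall red-fruited: 173 × 9/16 = 97.3125
  tall yellow-fruited: 173 × 3/16 = 32.4375
  dwarf red-fruited: 173 × 3/16 = 32.4375
  dwarf yellow-fruited: 173 × 1/16 = 10.8125
χ² = Σ (O − E)² / E
  tall red-fruited: (98 − 97.3125)² / 97.3125 = 0.0049
  tall yellow-fruited: (33 − 32.4375)² / 32.4375 = 0.0098
  dwarf red-fruited: (31 − 32.4375)² / 32.4375 = 0.0637
  dwarf yellow-fruited: (11 − 10.8125)² / 10.8125 = 0.0033
χ² = 0.0049 + 0.0098 + 0.0637 + 0.0033 = 0.0817 ≈ 0.082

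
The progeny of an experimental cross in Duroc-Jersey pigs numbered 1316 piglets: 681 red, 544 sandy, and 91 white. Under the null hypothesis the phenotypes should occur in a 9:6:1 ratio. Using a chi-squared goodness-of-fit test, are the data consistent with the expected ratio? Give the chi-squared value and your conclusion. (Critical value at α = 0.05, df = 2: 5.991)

Under the 9:6:1 hypothesis (Σ ratio = 16, N = 1316):
  red: 1316 × 9/16 = 740.25
  sandy: 1316 × 6/16 = 493.5
  white: 1316 × 1/16 = 82.25
χ² = Σ (O − E)² / E
  red: (681 − 740.25)² / 740.25 = 4.7424
  sandy: (544 − 493.5)² / 493.5 = 5.1677
  white: (91 − 82.25)² / 82.25 = 0.9309
χ² = 4.7424 + 5.1677 + 0.9309 = 10.841
Degrees of freedom = 3 − 1 = 2; critical value at α = 0.05 is 5.991.
Since 10.841 > 5.991, we reject the null hypothesis — the data do not fit the 9:6:1 ratio.

10.841; not consistent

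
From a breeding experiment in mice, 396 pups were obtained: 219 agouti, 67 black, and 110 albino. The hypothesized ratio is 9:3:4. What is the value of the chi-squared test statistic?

1.993

The 9:3:4 ratio has 16 parts, so with N = 396 the expected counts are:
  agouti: 396 × 9/16 = 222.75
  black: 396 × 3/16 = 74.25
  albino: 396 × 4/16 = 99
χ² = Σ (O − E)² / E
  agouti: (219 − 222.75)² / 222.75 = 0.0631
  black: (67 − 74.25)² / 74.25 = 0.7079
  albino: (110 − 99)² / 99 = 1.2222
χ² = 0.0631 + 0.7079 + 1.2222 = 1.9932 ≈ 1.993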